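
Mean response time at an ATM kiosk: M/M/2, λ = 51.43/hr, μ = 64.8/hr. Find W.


a = 0.7937; ρ = 0.3968; P₀ = 0.431807
Lq = P₀·a^c·ρ/(c!(1−ρ)²) = 0.14835
Wq = Lq/λ = 0.14835/51.43 = 0.002884 hr
W = Wq + 1/μ = 0.002884 + 0.01543 = 0.01832 hr

Final: 0.01832 hr


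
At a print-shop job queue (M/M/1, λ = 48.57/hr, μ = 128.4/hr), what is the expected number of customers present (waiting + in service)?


ρ = λ/μ = 48.57/128.4 = 0.3783
L = ρ/(1−ρ) = 0.3783/(1 − 0.3783) = 0.3783/0.6217 = 0.6084

Final: 0.6084


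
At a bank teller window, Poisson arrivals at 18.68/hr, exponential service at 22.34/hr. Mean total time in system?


W = 1/(μ−λ) = 1/(22.34 − 18.68) = 1/3.66 = 0.2732 hr

Final: 0.2732 hr


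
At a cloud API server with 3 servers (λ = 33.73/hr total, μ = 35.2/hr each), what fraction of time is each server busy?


ρ = λ/(cμ) = 33.73/(3·35.2) = 33.73/105.60 = 0.3194

Final: 0.3194


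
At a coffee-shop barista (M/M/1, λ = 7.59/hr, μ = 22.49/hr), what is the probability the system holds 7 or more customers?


ρ = 7.59/22.49 = 0.3375
P(N ≥ n) = ρ^n = 0.3375^7 = 0.0004986

Final: 0.0004986


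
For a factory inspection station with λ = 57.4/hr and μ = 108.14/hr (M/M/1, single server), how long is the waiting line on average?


ρ = 57.4/108.14 = 0.5308
Lq = ρ²/(1−ρ) = 0.2817/0.4692 = 0.6005

Final: 0.6005


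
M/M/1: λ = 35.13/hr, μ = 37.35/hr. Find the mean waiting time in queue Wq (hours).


ρ = 35.13/37.35 = 0.9406
Wq = ρ/(μ−λ) = 0.9406/(37.35 − 35.13) = 0.9406/2.22 = 0.4237 hr

Final: 0.4237 hr


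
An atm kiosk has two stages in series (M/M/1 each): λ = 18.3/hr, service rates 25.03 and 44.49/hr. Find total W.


Each node sees arrival rate λ = 18.3/hr (tandem ⇒ throughput preserved).
W₁ = 1/(μ₁−λ) = 1/(25.03−18.3) = 0.14859 hr
W₂ = 1/(μ₂−λ) = 1/(44.49−18.3) = 0.03818 hr
W_total = W₁ + W₂ = 0.14859 + 0.03818 = 0.18677 hr

Final: 0.18677 hr


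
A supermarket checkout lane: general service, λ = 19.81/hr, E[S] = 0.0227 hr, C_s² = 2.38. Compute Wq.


ρ = λ·E[S] = 19.81·0.0227 = 0.4497
E[S²] = E[S]²(1+C_s²) = 0.0227²·(1+2.38) = 0.001742
Wq = λ·E[S²]/(2(1−ρ)) = 19.81·0.001742/(2·0.5503) = 0.03135 hr

Final: 0.03135 hr


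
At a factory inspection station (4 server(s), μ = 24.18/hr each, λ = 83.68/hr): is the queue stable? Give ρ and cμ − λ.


Total capacity cμ = 4·24.18 = 96.72/hr
ρ = λ/(cμ) = 83.68/96.72 = 0.8652
Stable ⇔ ρ < 1: YES
Spare capacity = cμ − λ = 96.72 − 83.68 = 13.04/hr

Final: ρ = 0.8652; stable; margin = 13.04/hr


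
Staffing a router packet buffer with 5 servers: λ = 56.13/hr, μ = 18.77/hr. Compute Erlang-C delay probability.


a = λ/μ = 2.9904; ρ = a/5 = 0.5981
P₀ = 0.047150 (from M/M/c formula)
C(c,a) = [a^c/(c!(1−ρ))]·P₀ = [239.14089/(120·0.4019)]·0.047150
= 4.95833·0.047150 = 0.233784

Final: 0.233784


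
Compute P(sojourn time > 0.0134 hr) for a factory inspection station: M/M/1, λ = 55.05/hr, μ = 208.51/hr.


W ~ Exponential(μ−λ) for M/M/1.
μ − λ = 208.51 − 55.05 = 153.4600
P(W > t) = e^{−(μ−λ)t} = e^{−2.0564} = 0.127918

Final: 0.127918


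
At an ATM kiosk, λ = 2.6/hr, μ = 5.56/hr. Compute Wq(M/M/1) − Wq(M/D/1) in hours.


ρ = 2.6/5.56 = 0.4676
Wq(M/M/1) = ρ/(μ−λ) = 0.4676/2.96 = 0.15798 hr
Wq(M/D/1) = ρ/(2(μ−λ)) = 0.07899 hr
Savings = 0.15798 − 0.07899 = 0.07899 hr

Final: 0.07899 hr


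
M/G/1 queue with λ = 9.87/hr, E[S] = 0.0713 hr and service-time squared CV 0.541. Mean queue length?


ρ = λ·E[S] = 9.87·0.0713 = 0.7037
Lq = ρ²(1+C_s²)/(2(1−ρ)) = 0.4952·(1+0.541)/(2·0.2963)
= 0.4952·1.5410/0.5925 = 1.28795

Final: 1.28795


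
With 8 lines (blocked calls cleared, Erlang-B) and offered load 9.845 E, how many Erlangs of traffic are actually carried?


B(8,9.845) = 0.331008 (Erlang-B)
Carried load = a(1 − B) = 9.845·(1 − 0.331008) = 9.845·0.668992 = 6.5862 E

Final: 6.5862 Erlangs


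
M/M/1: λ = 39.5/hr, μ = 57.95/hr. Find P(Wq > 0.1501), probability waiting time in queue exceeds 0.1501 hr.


ρ = 39.5/57.95 = 0.6816
P(Wq > t) = ρ·e^{−(μ−λ)t} = 0.6816·e^{−2.7693}
= 0.6816·0.062703 = 0.042740

Final: 0.042740


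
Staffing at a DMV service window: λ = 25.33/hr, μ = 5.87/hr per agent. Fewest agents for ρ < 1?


Stability requires cμ > λ ⇔ c > λ/μ.
λ/μ = 25.33/5.87 = 4.3152
Minimum integer c = ⌊4.3152⌋ + 1 = 5
Check: 5·5.87 = 29.35 > 25.33, while 4·5.87 = 23.48 ≤ 25.33

Final: 5 servers


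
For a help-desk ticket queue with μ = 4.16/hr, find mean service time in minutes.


Mean service time = 1/μ = 1/4.16 hour = 0.24038 hour
In minutes: 0.24038 × 60 = 14.4231 min

Final: 14.4231 min


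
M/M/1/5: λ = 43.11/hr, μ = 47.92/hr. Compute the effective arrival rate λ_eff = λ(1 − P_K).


ρ = 0.8996; P_K = (1−ρ)ρ^5/(1−ρ^6) = 0.125875
λ_eff = λ(1 − P_K) = 43.11·(1 − 0.125875) = 43.11·0.874125 = 37.6835 /hr

Final: 37.6835 /hr


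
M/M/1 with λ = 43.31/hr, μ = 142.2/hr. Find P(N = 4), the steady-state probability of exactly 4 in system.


ρ = 43.31/142.2 = 0.3046
P_n = (1−ρ)·ρ^n = (1 − 0.3046)·0.3046^4 = 0.6954·0.008605 = 0.005984

Final: 0.005984


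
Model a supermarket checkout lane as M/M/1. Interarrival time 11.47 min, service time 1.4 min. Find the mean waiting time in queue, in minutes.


λ = 60/11.47 = 5.2310 /hr
μ = 60/1.4 = 42.8571 /hr
ρ = λ/μ = 5.2310/42.8571 = 0.1221
Wq = ρ/(μ−λ) = 0.1221/(42.8571−5.2310) = 0.003244 hr
In minutes: 0.003244·60 = 0.1946 min

Final: 0.1946 min


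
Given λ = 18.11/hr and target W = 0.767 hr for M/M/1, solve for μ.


W = 1/(μ−λ) ⇒ μ − λ = 1/W = 1/0.767 = 1.3038
μ = λ + 1/W = 18.11 + 1.3038 = 19.4138 per hr

Final: 19.4138 /hr


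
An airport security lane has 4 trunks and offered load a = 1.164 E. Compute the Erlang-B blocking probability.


B(c,a) = (a^c/c!) / Σ_{k=0}^{c} a^k/k!
a^4/4! = 0.076489
Σ terms (k=0..4): 1.00000 + 1.16400 + 0.67745 + 0.26285 + 0.07649 = 3.180787
B = 0.076489/3.180787 = 0.024047

Final: 0.024047


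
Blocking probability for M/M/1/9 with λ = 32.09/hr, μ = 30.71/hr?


ρ = λ/μ = 32.09/30.71 = 1.0449
P_K = (1−ρ)ρ^K/(1−ρ^(K+1)) = (-0.04494·1.485283)/(1 − 1.552026)
= -0.066743/-0.552026 = 0.120906

Final: 0.120906


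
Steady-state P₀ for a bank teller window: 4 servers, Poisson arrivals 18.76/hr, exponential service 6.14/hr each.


a = λ/μ = 18.76/6.14 = 3.0554; ρ = a/c = 0.7638
Σ_{k=0}^{3} a^k/k! (terms k=0..3) = 1.00000 + 3.05537 + 4.66766 + 4.75381 = 13.47685
Tail: a^4/(4!(1−ρ)) = 87.14809/(24·0.2362) = 15.37613
P₀ = 1/(13.47685 + 15.37613) = 1/28.85297 = 0.034658

Final: 0.034658


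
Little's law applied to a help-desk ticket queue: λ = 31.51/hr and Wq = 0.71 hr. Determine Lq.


Lq = λWq = 31.51·0.71 = 22.3721

Final: 22.3721


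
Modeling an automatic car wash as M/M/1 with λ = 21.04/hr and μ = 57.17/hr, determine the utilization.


ρ = λ/μ = 21.04/57.17 = 0.3680

Final: 0.3680


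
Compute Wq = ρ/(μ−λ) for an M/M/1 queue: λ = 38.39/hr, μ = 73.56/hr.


ρ = 38.39/73.56 = 0.5219
Wq = ρ/(μ−λ) = 0.5219/(73.56 − 38.39) = 0.5219/35.17 = 0.01484 hr

Final: 0.01484 hr


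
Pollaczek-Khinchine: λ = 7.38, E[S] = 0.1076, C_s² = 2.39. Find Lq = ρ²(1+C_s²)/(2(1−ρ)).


ρ = λ·E[S] = 7.38·0.1076 = 0.7941
Lq = ρ²(1+C_s²)/(2(1−ρ)) = 0.6306·(1+2.39)/(2·0.2059)
= 0.6306·3.3900/0.4118 = 5.19069

Final: 5.19069


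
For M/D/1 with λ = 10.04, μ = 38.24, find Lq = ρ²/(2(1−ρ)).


ρ = 10.04/38.24 = 0.2626
M/D/1: Lq = ρ²/(2(1−ρ)) = 0.06893/(2·0.7374) = 0.04674

Final: 0.04674


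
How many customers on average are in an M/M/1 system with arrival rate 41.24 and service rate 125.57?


ρ = λ/μ = 41.24/125.57 = 0.3284
L = ρ/(1−ρ) = 0.3284/(1 − 0.3284) = 0.3284/0.6716 = 0.4890

Final: 0.4890


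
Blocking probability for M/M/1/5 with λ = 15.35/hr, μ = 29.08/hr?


ρ = λ/μ = 15.35/29.08 = 0.5279
P_K = (1−ρ)ρ^K/(1−ρ^(K+1)) = (0.4721·0.040980)/(1 − 0.021631)
= 0.019348/0.978369 = 0.019776

Final: 0.019776


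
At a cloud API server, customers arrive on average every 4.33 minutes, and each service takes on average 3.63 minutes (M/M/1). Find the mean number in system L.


λ = 60/4.33 = 13.8568 /hr
μ = 60/3.63 = 16.5289 /hr
ρ = λ/μ = 13.8568/16.5289 = 0.8383
L = ρ/(1−ρ) = 0.8383/0.1617 = 5.1857

Final: 5.1857


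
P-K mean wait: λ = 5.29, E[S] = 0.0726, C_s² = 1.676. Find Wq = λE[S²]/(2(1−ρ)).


ρ = λ·E[S] = 5.29·0.0726 = 0.3841
E[S²] = E[S]²(1+C_s²) = 0.0726²·(1+1.676) = 0.014105
Wq = λ·E[S²]/(2(1−ρ)) = 5.29·0.014105/(2·0.6159) = 0.06057 hr

Final: 0.06057 hr


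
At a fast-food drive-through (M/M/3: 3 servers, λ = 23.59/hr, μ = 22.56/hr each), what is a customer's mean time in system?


a = 1.0457; ρ = 0.3486; P₀ = 0.346637
Lq = P₀·a^c·ρ/(c!(1−ρ)²) = 0.05425
Wq = Lq/λ = 0.05425/23.59 = 0.002300 hr
W = Wq + 1/μ = 0.002300 + 0.04433 = 0.04663 hr

Final: 0.04663 hr


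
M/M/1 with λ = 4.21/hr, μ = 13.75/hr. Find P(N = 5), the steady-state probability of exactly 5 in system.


ρ = 4.21/13.75 = 0.3062
P_n = (1−ρ)·ρ^n = (1 − 0.3062)·0.3062^5 = 0.6938·0.002691 = 0.001867

Final: 0.001867


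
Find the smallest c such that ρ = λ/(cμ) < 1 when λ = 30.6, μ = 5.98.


Stability requires cμ > λ ⇔ c > λ/μ.
λ/μ = 30.6/5.98 = 5.1171
Minimum integer c = ⌊5.1171⌋ + 1 = 6
Check: 6·5.98 = 35.88 > 30.6, while 5·5.98 = 29.90 ≤ 30.6

Final: 6 servers


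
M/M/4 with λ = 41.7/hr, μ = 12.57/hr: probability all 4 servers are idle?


a = λ/μ = 41.7/12.57 = 3.3174; ρ = a/c = 0.8294
Σ_{k=0}^{3} a^k/k! (terms k=0..3) = 1.00000 + 3.31742 + 5.50265 + 6.08487 = 15.90494
Tail: a^4/(4!(1−ρ)) = 121.11644/(24·0.1706) = 29.57330
P₀ = 1/(15.90494 + 29.57330) = 1/45.47824 = 0.021989

Final: 0.021989


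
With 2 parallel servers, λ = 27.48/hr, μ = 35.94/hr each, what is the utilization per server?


ρ = λ/(cμ) = 27.48/(2·35.94) = 27.48/71.88 = 0.3823

Final: 0.3823


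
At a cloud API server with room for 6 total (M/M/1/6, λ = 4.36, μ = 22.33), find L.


ρ = 4.36/22.33 = 0.1953
L = ρ[1 − (K+1)ρ^K + Kρ^(K+1)] / [(1−ρ)(1−ρ^(K+1))]
Numerator: 0.1953·(1 − 7·0.00005541 + 6·0.00001082) = 0.195190
Denominator: (0.8047)·(0.999989) = 0.804738
L = 0.195190/0.804738 = 0.2426

Final: 0.2426


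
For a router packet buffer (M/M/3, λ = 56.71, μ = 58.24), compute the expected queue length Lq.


a = λ/μ = 0.9737; ρ = a/3 = 0.3246
P₀ = 0.373745
Lq = P₀·a^c·ρ / (c!·(1−ρ)²) = 0.373745·0.92324·0.3246/(6·0.45620)
= 0.04092

Final: 0.04092


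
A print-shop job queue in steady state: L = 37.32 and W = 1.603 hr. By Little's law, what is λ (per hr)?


λ = L/W = 37.32/1.603 = 23.2813 /hr

Final: 23.2813 /hr


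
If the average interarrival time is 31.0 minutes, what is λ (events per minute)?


λ = 1/(interarrival time) in consistent units.
1 minute = 1 min, so λ = 1/31.0 = 0.03226 per minute

Final: 0.03226 /min


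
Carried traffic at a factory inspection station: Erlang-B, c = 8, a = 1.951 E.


B(8,1.951) = 0.0007401 (Erlang-B)
Carried load = a(1 − B) = 1.951·(1 − 0.0007401) = 1.951·0.999260 = 1.9496 E

Final: 1.9496 Erlangs


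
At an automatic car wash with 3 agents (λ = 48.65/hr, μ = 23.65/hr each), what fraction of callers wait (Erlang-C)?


a = λ/μ = 2.0571; ρ = a/3 = 0.6857
P₀ = 0.102158 (from M/M/c formula)
C(c,a) = [a^c/(c!(1−ρ))]·P₀ = [8.70473/(6·0.3143)]·0.102158
= 4.61585·0.102158 = 0.471547

Final: 0.471547


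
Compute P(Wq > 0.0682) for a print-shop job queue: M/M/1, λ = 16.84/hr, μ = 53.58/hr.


ρ = 16.84/53.58 = 0.3143
P(Wq > t) = ρ·e^{−(μ−λ)t} = 0.3143·e^{−2.5057}
= 0.3143·0.081621 = 0.025653

Final: 0.025653


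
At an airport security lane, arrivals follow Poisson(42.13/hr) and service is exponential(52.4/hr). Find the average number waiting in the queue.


ρ = 42.13/52.4 = 0.8040
Lq = ρ²/(1−ρ) = 0.6464/0.1960 = 3.2982

Final: 3.2982


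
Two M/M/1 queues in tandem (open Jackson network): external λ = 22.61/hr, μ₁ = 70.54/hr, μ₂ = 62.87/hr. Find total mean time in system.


Each node sees arrival rate λ = 22.61/hr (tandem ⇒ throughput preserved).
W₁ = 1/(μ₁−λ) = 1/(70.54−22.61) = 0.02086 hr
W₂ = 1/(μ₂−λ) = 1/(62.87−22.61) = 0.02484 hr
W_total = W₁ + W₂ = 0.02086 + 0.02484 = 0.04570 hr

Final: 0.04570 hr


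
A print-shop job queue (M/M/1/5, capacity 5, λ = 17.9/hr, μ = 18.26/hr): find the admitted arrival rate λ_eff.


ρ = 0.9803; P_K = (1−ρ)ρ^5/(1−ρ^6) = 0.158481
λ_eff = λ(1 − P_K) = 17.9·(1 − 0.158481) = 17.9·0.841519 = 15.0632 /hr

Final: 15.0632 /hr


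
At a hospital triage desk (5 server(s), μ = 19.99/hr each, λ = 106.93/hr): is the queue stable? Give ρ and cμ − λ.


Total capacity cμ = 5·19.99 = 99.95/hr
ρ = λ/(cμ) = 106.93/99.95 = 1.0698
Stable ⇔ ρ < 1: NO
Spare capacity = cμ − λ = 99.95 − 106.93 = -6.98/hr

Final: ρ = 1.0698; unstable; margin = -6.98/hr


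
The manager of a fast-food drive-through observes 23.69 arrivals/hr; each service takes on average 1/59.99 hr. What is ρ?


ρ = λ/μ = 23.69/59.99 = 0.3949

Final: 0.3949


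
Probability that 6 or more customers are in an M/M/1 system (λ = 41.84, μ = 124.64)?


ρ = 41.84/124.64 = 0.3357
P(N ≥ n) = ρ^n = 0.3357^6 = 0.001431

Final: 0.001431


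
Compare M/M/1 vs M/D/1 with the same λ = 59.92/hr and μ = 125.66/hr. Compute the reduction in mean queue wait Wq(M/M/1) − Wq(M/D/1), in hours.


ρ = 59.92/125.66 = 0.4768
Wq(M/M/1) = ρ/(μ−λ) = 0.4768/65.74 = 0.007253 hr
Wq(M/D/1) = ρ/(2(μ−λ)) = 0.003627 hr
Savings = 0.007253 − 0.003627 = 0.003627 hr

Final: 0.003627 hr


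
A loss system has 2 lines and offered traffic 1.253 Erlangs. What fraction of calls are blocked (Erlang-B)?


B(c,a) = (a^c/c!) / Σ_{k=0}^{c} a^k/k!
a^2/2! = 0.785004
Σ terms (k=0..2): 1.00000 + 1.25300 + 0.78500 = 3.038004
B = 0.785004/3.038004 = 0.258395

Final: 0.258395


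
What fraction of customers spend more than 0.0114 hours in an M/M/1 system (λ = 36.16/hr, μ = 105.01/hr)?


W ~ Exponential(μ−λ) for M/M/1.
μ − λ = 105.01 − 36.16 = 68.8500
P(W > t) = e^{−(μ−λ)t} = e^{−0.7849} = 0.456170

Final: 0.456170


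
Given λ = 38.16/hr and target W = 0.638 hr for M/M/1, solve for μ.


W = 1/(μ−λ) ⇒ μ − λ = 1/W = 1/0.638 = 1.5674
μ = λ + 1/W = 38.16 + 1.5674 = 39.7274 per hr

Final: 39.7274 /hr


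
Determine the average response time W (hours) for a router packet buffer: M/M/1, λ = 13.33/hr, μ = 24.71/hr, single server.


W = 1/(μ−λ) = 1/(24.71 − 13.33) = 1/11.38 = 0.08787 hr

Final: 0.08787 hr


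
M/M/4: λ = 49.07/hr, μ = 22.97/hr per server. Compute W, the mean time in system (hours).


a = 2.1363; ρ = 0.5341; P₀ = 0.112292
Lq = P₀·a^c·ρ/(c!(1−ρ)²) = 0.23972
Wq = Lq/λ = 0.23972/49.07 = 0.004885 hr
W = Wq + 1/μ = 0.004885 + 0.04354 = 0.04842 hr

Final: 0.04842 hr


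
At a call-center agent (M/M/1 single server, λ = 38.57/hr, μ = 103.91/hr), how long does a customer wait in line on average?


ρ = 38.57/103.91 = 0.3712
Wq = ρ/(μ−λ) = 0.3712/(103.91 − 38.57) = 0.3712/65.34 = 0.005681 hr

Final: 0.005681 hr


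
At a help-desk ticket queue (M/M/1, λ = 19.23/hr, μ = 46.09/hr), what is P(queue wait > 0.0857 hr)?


ρ = 19.23/46.09 = 0.4172
P(Wq > t) = ρ·e^{−(μ−λ)t} = 0.4172·e^{−2.3019}
= 0.4172·0.100068 = 0.041751

Final: 0.041751


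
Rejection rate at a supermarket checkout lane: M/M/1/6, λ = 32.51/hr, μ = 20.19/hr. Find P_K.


ρ = λ/μ = 32.51/20.19 = 1.6102
P_K = (1−ρ)ρ^K/(1−ρ^(K+1)) = (-0.6102·17.429459)/(1 − 28.064968)
= -10.635509/-27.064968 = 0.392962

Final: 0.392962


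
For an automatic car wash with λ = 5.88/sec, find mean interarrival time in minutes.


Mean interarrival time = 1/λ = 1/5.88 second = 0.17007 second
In minutes: 0.17007 × 0.0166667 = 0.002834 min

Final: 0.002834 min


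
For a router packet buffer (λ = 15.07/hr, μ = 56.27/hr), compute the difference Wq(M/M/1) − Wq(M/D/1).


ρ = 15.07/56.27 = 0.2678
Wq(M/M/1) = ρ/(μ−λ) = 0.2678/41.20 = 0.006500 hr
Wq(M/D/1) = ρ/(2(μ−λ)) = 0.003250 hr
Savings = 0.006500 − 0.003250 = 0.003250 hr

Final: 0.003250 hr


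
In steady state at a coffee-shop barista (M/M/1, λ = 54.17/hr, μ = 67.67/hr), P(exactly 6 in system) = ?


ρ = 54.17/67.67 = 0.8005
P_n = (1−ρ)·ρ^n = (1 − 0.8005)·0.8005^6 = 0.1995·0.263133 = 0.052494

Final: 0.052494


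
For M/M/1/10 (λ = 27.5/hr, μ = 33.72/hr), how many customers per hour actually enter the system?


ρ = 0.8155; P_K = (1−ρ)ρ^10/(1−ρ^11) = 0.026859
λ_eff = λ(1 − P_K) = 27.5·(1 − 0.026859) = 27.5·0.973141 = 26.7614 /hr

Final: 26.7614 /hr


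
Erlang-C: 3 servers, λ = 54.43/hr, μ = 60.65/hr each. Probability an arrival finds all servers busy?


a = λ/μ = 0.8974; ρ = a/3 = 0.2991
P₀ = 0.404525 (from M/M/c formula)
C(c,a) = [a^c/(c!(1−ρ))]·P₀ = [0.72281/(6·0.7009)]·0.404525
= 0.17189·0.404525 = 0.069533

Final: 0.069533


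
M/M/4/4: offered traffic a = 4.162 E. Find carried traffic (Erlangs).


B(4,4.162) = 0.326083 (Erlang-B)
Carried load = a(1 − B) = 4.162·(1 − 0.326083) = 4.162·0.673917 = 2.8048 E

Final: 2.8048 Erlangs


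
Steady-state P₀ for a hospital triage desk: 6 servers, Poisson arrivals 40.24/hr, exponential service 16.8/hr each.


a = λ/μ = 40.24/16.8 = 2.3952; ρ = a/c = 0.3992
Σ_{k=0}^{5} a^k/k! (terms k=0..5) = 1.00000 + 2.39524 + 2.86858 + 2.29031 + 1.37146 + 0.65700 = 10.58259
Tail: a^6/(6!(1−ρ)) = 188.83920/(720·0.6008) = 0.43655
P₀ = 1/(10.58259 + 0.43655) = 1/11.01914 = 0.090751

Final: 0.090751


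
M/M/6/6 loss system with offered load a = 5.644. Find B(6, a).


B(c,a) = (a^c/c!) / Σ_{k=0}^{c} a^k/k!
a^6/6! = 44.894127
Σ terms (k=0..6): 1.00000 + 5.64400 + 15.92737 + 29.96469 + 42.28018 + 47.72586 + 44.89413 = 187.436221
B = 44.894127/187.436221 = 0.239517

Final: 0.239517


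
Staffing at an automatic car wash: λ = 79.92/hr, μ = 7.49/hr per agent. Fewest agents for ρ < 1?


Stability requires cμ > λ ⇔ c > λ/μ.
λ/μ = 79.92/7.49 = 10.6702
Minimum integer c = ⌊10.6702⌋ + 1 = 11
Check: 11·7.49 = 82.39 > 79.92, while 10·7.49 = 74.90 ≤ 79.92

Final: 11 servers


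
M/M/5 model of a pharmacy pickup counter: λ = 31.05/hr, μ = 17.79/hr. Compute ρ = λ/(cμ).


ρ = λ/(cμ) = 31.05/(5·17.79) = 31.05/88.95 = 0.3491

Final: 0.3491


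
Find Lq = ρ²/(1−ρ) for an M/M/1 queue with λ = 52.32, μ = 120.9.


ρ = 52.32/120.9 = 0.4328
Lq = ρ²/(1−ρ) = 0.1873/0.5672 = 0.3302

Final: 0.3302


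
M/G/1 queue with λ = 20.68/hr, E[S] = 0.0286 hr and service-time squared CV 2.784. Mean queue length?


ρ = λ·E[S] = 20.68·0.0286 = 0.5914
Lq = ρ²(1+C_s²)/(2(1−ρ)) = 0.3498·(1+2.784)/(2·0.4086)
= 0.3498·3.7840/0.8171 = 1.61997

Final: 1.61997


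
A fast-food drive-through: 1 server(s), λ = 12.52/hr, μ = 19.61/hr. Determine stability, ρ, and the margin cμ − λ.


Total capacity cμ = 1·19.61 = 19.61/hr
ρ = λ/(cμ) = 12.52/19.61 = 0.6384
Stable ⇔ ρ < 1: YES
Spare capacity = cμ − λ = 19.61 − 12.52 = 7.09/hr

Final: ρ = 0.6384; stable; margin = 7.09/hr


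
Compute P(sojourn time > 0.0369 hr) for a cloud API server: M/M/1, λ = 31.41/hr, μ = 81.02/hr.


W ~ Exponential(μ−λ) for M/M/1.
μ − λ = 81.02 − 31.41 = 49.6100
P(W > t) = e^{−(μ−λ)t} = e^{−1.8306} = 0.160316

Final: 0.160316


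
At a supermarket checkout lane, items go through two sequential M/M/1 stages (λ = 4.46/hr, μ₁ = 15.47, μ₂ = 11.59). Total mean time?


Each node sees arrival rate λ = 4.46/hr (tandem ⇒ throughput preserved).
W₁ = 1/(μ₁−λ) = 1/(15.47−4.46) = 0.09083 hr
W₂ = 1/(μ₂−λ) = 1/(11.59−4.46) = 0.14025 hr
W_total = W₁ + W₂ = 0.09083 + 0.14025 = 0.23108 hr

Final: 0.23108 hr


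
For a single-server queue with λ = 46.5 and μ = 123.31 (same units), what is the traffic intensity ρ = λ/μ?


ρ = λ/μ = 46.5/123.31 = 0.3771

Final: 0.3771


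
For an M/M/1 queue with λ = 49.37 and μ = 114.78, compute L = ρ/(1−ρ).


ρ = λ/μ = 49.37/114.78 = 0.4301
L = ρ/(1−ρ) = 0.4301/(1 − 0.4301) = 0.4301/0.5699 = 0.7548

Final: 0.7548


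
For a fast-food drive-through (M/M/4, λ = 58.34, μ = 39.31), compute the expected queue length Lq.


a = λ/μ = 1.4841; ρ = a/4 = 0.3710
P₀ = 0.224641
Lq = P₀·a^c·ρ / (c!·(1−ρ)²) = 0.224641·4.85125·0.3710/(24·0.39561)
= 0.04259

Final: 0.04259


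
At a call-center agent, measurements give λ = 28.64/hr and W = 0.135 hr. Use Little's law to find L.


L = λW = 28.64·0.135 = 3.8664

Final: 3.8664


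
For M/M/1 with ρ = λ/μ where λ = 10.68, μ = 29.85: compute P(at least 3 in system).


ρ = 10.68/29.85 = 0.3578
P(N ≥ n) = ρ^n = 0.3578^3 = 0.045802

Final: 0.045802


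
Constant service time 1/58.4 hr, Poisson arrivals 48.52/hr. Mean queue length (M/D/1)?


ρ = 48.52/58.4 = 0.8308
M/D/1: Lq = ρ²/(2(1−ρ)) = 0.6903/(2·0.1692) = 2.04005

Final: 2.04005


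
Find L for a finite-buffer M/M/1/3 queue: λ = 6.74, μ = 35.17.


ρ = 6.74/35.17 = 0.1916
L = ρ[1 − (K+1)ρ^K + Kρ^(K+1)] / [(1−ρ)(1−ρ^(K+1))]
Numerator: 0.1916·(1 − 4·0.007038 + 3·0.001349) = 0.187021
Denominator: (0.8084)·(0.998651) = 0.807269
L = 0.187021/0.807269 = 0.2317

Final: 0.2317


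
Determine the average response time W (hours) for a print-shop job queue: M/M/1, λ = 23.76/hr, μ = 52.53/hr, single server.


W = 1/(μ−λ) = 1/(52.53 − 23.76) = 1/28.77 = 0.03476 hr

Final: 0.03476 hr


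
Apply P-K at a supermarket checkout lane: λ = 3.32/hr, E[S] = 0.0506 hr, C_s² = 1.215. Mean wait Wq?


ρ = λ·E[S] = 3.32·0.0506 = 0.1680
E[S²] = E[S]²(1+C_s²) = 0.0506²·(1+1.215) = 0.005671
Wq = λ·E[S²]/(2(1−ρ)) = 3.32·0.005671/(2·0.8320) = 0.01132 hr

Final: 0.01132 hr


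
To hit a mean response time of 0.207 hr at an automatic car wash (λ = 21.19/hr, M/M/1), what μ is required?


W = 1/(μ−λ) ⇒ μ − λ = 1/W = 1/0.207 = 4.8309
μ = λ + 1/W = 21.19 + 4.8309 = 26.0209 per hr

Final: 26.0209 /hr


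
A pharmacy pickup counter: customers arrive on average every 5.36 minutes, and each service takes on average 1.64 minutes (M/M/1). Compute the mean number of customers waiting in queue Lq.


λ = 60/5.36 = 11.1940 /hr
μ = 60/1.64 = 36.5854 /hr
ρ = λ/μ = 11.1940/36.5854 = 0.3060
Lq = ρ²/(1−ρ) = 0.09362/0.6940 = 0.1349

Final: 0.1349


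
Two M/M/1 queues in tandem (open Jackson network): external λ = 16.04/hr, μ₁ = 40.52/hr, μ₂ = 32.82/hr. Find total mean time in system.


Each node sees arrival rate λ = 16.04/hr (tandem ⇒ throughput preserved).
W₁ = 1/(μ₁−λ) = 1/(40.52−16.04) = 0.04085 hr
W₂ = 1/(μ₂−λ) = 1/(32.82−16.04) = 0.05959 hr
W_total = W₁ + W₂ = 0.04085 + 0.05959 = 0.10044 hr

Final: 0.10044 hr


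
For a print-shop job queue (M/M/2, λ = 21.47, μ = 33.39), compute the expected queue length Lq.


a = λ/μ = 0.6430; ρ = a/2 = 0.3215
P₀ = 0.513428
Lq = P₀·a^c·ρ / (c!·(1−ρ)²) = 0.513428·0.41346·0.3215/(2·0.46036)
= 0.07413

Final: 0.07413


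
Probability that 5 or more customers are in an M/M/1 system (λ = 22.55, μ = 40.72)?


ρ = 22.55/40.72 = 0.5538
P(N ≥ n) = ρ^n = 0.5538^5 = 0.052083

Final: 0.052083


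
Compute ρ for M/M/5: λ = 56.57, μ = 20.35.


ρ = λ/(cμ) = 56.57/(5·20.35) = 56.57/101.75 = 0.5560

Final: 0.5560


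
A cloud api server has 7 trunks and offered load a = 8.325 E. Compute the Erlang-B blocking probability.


B(c,a) = (a^c/c!) / Σ_{k=0}^{c} a^k/k!
a^7/7! = 549.868902
Σ terms (k=0..7): 1.00000 + 8.32500 + 34.65281 + 96.16155 + 200.13624 + 333.22683 + 462.35223 + 549.86890 = 1685.723567
B = 549.868902/1685.723567 = 0.326192

Final: 0.326192


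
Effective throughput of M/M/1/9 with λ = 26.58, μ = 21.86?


ρ = 1.2159; P_K = (1−ρ)ρ^9/(1−ρ^10) = 0.206861
λ_eff = λ(1 − P_K) = 26.58·(1 − 0.206861) = 26.58·0.793139 = 21.0816 /hr

Final: 21.0816 /hr


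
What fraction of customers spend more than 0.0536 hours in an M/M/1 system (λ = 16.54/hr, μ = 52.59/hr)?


W ~ Exponential(μ−λ) for M/M/1.
μ − λ = 52.59 − 16.54 = 36.0500
P(W > t) = e^{−(μ−λ)t} = e^{−1.9323} = 0.144818

Final: 0.144818


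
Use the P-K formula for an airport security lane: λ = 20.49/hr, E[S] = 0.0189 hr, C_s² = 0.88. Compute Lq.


ρ = λ·E[S] = 20.49·0.0189 = 0.3873
Lq = ρ²(1+C_s²)/(2(1−ρ)) = 0.1500·(1+0.88)/(2·0.6127)
= 0.1500·1.8800/1.2255 = 0.23007

Final: 0.23007


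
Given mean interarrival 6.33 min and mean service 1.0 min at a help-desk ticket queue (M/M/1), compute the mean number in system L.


λ = 60/6.33 = 9.4787 /hr
μ = 60/1.0 = 60.0000 /hr
ρ = λ/μ = 9.4787/60.0000 = 0.1580
L = ρ/(1−ρ) = 0.1580/0.8420 = 0.1876

Final: 0.1876


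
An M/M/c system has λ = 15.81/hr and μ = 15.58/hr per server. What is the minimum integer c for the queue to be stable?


Stability requires cμ > λ ⇔ c > λ/μ.
λ/μ = 15.81/15.58 = 1.0148
Minimum integer c = ⌊1.0148⌋ + 1 = 2
Check: 2·15.58 = 31.16 > 15.81, while 1·15.58 = 15.58 ≤ 15.81

Final: 2 servers


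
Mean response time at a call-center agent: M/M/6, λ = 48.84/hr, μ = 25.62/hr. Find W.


a = 1.9063; ρ = 0.3177; P₀ = 0.148462
Lq = P₀·a^c·ρ/(c!(1−ρ)²) = 0.006754
Wq = Lq/λ = 0.006754/48.84 = 0.0001383 hr
W = Wq + 1/μ = 0.0001383 + 0.03903 = 0.03917 hr

Final: 0.03917 hr


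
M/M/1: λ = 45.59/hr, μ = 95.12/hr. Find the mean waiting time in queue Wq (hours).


ρ = 45.59/95.12 = 0.4793
Wq = ρ/(μ−λ) = 0.4793/(95.12 − 45.59) = 0.4793/49.53 = 0.009677 hr

Final: 0.009677 hr


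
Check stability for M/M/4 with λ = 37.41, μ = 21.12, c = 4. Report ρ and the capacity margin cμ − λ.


Total capacity cμ = 4·21.12 = 84.48/hr
ρ = λ/(cμ) = 37.41/84.48 = 0.4428
Stable ⇔ ρ < 1: YES
Spare capacity = cμ − λ = 84.48 − 37.41 = 47.07/hr

Final: ρ = 0.4428; stable; margin = 47.07/hr


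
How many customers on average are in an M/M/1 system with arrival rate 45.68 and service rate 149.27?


ρ = λ/μ = 45.68/149.27 = 0.3060
L = ρ/(1−ρ) = 0.3060/(1 − 0.3060) = 0.3060/0.6940 = 0.4410

Final: 0.4410


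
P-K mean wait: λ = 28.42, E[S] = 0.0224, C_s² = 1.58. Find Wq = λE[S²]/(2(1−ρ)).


ρ = λ·E[S] = 28.42·0.0224 = 0.6366
E[S²] = E[S]²(1+C_s²) = 0.0224²·(1+1.58) = 0.001295
Wq = λ·E[S²]/(2(1−ρ)) = 28.42·0.001295/(2·0.3634) = 0.05062 hr

Final: 0.05062 hr


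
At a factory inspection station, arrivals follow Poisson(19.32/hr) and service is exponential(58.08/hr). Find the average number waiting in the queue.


ρ = 19.32/58.08 = 0.3326
Lq = ρ²/(1−ρ) = 0.1107/0.6674 = 0.1658

Final: 0.1658


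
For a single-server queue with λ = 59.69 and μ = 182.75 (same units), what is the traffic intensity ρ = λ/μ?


ρ = λ/μ = 59.69/182.75 = 0.3266

Final: 0.3266


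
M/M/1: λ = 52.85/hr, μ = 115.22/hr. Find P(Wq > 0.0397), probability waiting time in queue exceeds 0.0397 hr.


ρ = 52.85/115.22 = 0.4587
P(Wq > t) = ρ·e^{−(μ−λ)t} = 0.4587·e^{−2.4761}
= 0.4587·0.084071 = 0.038563

Final: 0.038563


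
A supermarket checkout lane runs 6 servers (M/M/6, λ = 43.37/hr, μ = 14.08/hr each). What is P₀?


a = λ/μ = 43.37/14.08 = 3.0803; ρ = a/c = 0.5134
Σ_{k=0}^{5} a^k/k! (terms k=0..5) = 1.00000 + 3.08026 + 4.74399 + 4.87090 + 3.75090 + 2.31075 = 19.75679
Tail: a^6/(6!(1−ρ)) = 854.12337/(720·0.4866) = 2.43778
P₀ = 1/(19.75679 + 2.43778) = 1/22.19457 = 0.045056

Final: 0.045056


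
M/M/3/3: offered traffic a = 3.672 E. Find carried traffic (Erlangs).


B(3,3.672) = 0.419611 (Erlang-B)
Carried load = a(1 − B) = 3.672·(1 − 0.419611) = 3.672·0.580389 = 2.1312 E

Final: 2.1312 Erlangs


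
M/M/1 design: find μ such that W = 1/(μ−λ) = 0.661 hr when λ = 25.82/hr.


W = 1/(μ−λ) ⇒ μ − λ = 1/W = 1/0.661 = 1.5129
μ = λ + 1/W = 25.82 + 1.5129 = 27.3329 per hr

Final: 27.3329 /hr


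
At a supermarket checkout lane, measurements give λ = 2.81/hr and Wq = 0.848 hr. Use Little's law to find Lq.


Lq = λWq = 2.81·0.848 = 2.3829

Final: 2.3829


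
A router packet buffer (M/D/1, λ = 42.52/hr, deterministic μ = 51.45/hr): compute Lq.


ρ = 42.52/51.45 = 0.8264
M/D/1: Lq = ρ²/(2(1−ρ)) = 0.6830/(2·0.1736) = 1.96752

Final: 1.96752


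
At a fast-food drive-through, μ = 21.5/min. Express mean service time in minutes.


Mean service time = 1/μ = 1/21.5 minute = 0.04651 minute
In minutes: 0.04651 × 1 = 0.04651 min

Final: 0.04651 min


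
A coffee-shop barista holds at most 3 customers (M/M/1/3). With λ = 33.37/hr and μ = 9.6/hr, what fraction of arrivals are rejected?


ρ = λ/μ = 33.37/9.6 = 3.4760
P_K = (1−ρ)ρ^K/(1−ρ^(K+1)) = (-2.4760·42.000545)/(1 − 145.995643)
= -103.995098/-144.995643 = 0.717229

Final: 0.717229


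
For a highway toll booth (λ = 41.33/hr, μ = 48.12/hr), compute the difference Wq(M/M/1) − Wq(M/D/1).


ρ = 41.33/48.12 = 0.8589
Wq(M/M/1) = ρ/(μ−λ) = 0.8589/6.79 = 0.12649 hr
Wq(M/D/1) = ρ/(2(μ−λ)) = 0.06325 hr
Savings = 0.12649 − 0.06325 = 0.06325 hr

Final: 0.06325 hr


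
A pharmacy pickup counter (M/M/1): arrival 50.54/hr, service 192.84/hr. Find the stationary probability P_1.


ρ = 50.54/192.84 = 0.2621
P_n = (1−ρ)·ρ^n = (1 − 0.2621)·0.2621^1 = 0.7379·0.262083 = 0.193395

Final: 0.193395


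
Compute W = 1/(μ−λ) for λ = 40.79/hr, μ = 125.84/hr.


W = 1/(μ−λ) = 1/(125.84 − 40.79) = 1/85.05 = 0.01176 hr

Final: 0.01176 hr


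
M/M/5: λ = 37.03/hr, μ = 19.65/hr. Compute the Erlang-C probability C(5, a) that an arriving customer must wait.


a = λ/μ = 1.8845; ρ = a/5 = 0.3769
P₀ = 0.151085 (from M/M/c formula)
C(c,a) = [a^c/(c!(1−ρ))]·P₀ = [23.76598/(120·0.6231)]·0.151085
= 0.31784·0.151085 = 0.048021

Final: 0.048021


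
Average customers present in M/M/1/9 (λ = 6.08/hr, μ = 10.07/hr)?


ρ = 6.08/10.07 = 0.6038
L = ρ[1 − (K+1)ρ^K + Kρ^(K+1)] / [(1−ρ)(1−ρ^(K+1))]
Numerator: 0.6038·(1 − 10·0.010663 + 9·0.006438) = 0.574378
Denominator: (0.3962)·(0.993562) = 0.393676
L = 0.574378/0.393676 = 1.4590

Final: 1.4590


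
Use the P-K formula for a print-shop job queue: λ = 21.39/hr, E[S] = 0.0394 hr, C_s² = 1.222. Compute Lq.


ρ = λ·E[S] = 21.39·0.0394 = 0.8428
Lq = ρ²(1+C_s²)/(2(1−ρ)) = 0.7103·(1+1.222)/(2·0.1572)
= 0.7103·2.2220/0.3145 = 5.01859

Final: 5.01859


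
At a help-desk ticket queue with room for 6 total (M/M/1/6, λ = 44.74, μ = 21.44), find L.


ρ = 44.74/21.44 = 2.0868
L = ρ[1 − (K+1)ρ^K + Kρ^(K+1)] / [(1−ρ)(1−ρ^(K+1))]
Numerator: 2.0868·(1 − 7·82.570933 + 6·172.305203) = 953.301483
Denominator: (-1.0868)·(-171.305203) = 186.166568
L = 953.301483/186.166568 = 5.1207

Final: 5.1207


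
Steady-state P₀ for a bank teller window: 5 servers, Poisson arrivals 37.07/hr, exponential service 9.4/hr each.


a = λ/μ = 37.07/9.4 = 3.9436; ρ = a/c = 0.7887
Σ_{k=0}^{4} a^k/k! (terms k=0..4) = 1.00000 + 3.94362 + 7.77606 + 10.22193 + 10.07785 = 33.01945
Tail: a^5/(5!(1−ρ)) = 953.83590/(120·0.2113) = 37.62193
P₀ = 1/(33.01945 + 37.62193) = 1/70.64138 = 0.014156

Final: 0.014156


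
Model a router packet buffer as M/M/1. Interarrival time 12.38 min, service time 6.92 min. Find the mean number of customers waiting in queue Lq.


λ = 60/12.38 = 4.8465 /hr
μ = 60/6.92 = 8.6705 /hr
ρ = λ/μ = 4.8465/8.6705 = 0.5590
Lq = ρ²/(1−ρ) = 0.3124/0.4410 = 0.7084

Final: 0.7084


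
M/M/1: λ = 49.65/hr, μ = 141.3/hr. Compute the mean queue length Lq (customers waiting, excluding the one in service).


ρ = 49.65/141.3 = 0.3514
Lq = ρ²/(1−ρ) = 0.1235/0.6486 = 0.1904

Final: 0.1904


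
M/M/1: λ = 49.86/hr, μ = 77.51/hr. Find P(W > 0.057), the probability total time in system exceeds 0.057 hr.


W ~ Exponential(μ−λ) for M/M/1.
μ − λ = 77.51 − 49.86 = 27.6500
P(W > t) = e^{−(μ−λ)t} = e^{−1.5761} = 0.206790

Final: 0.206790


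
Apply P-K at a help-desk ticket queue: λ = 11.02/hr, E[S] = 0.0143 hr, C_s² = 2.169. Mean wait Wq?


ρ = λ·E[S] = 11.02·0.0143 = 0.1576
E[S²] = E[S]²(1+C_s²) = 0.0143²·(1+2.169) = 0.0006480
Wq = λ·E[S²]/(2(1−ρ)) = 11.02·0.0006480/(2·0.8424) = 0.004239 hr

Final: 0.004239 hr


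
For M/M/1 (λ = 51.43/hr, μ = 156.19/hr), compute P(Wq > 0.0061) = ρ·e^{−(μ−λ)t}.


ρ = 51.43/156.19 = 0.3293
P(Wq > t) = ρ·e^{−(μ−λ)t} = 0.3293·e^{−0.6390}
= 0.3293·0.527801 = 0.173793

Final: 0.173793


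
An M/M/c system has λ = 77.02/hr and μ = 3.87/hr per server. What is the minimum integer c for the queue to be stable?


Stability requires cμ > λ ⇔ c > λ/μ.
λ/μ = 77.02/3.87 = 19.9018
Minimum integer c = ⌊19.9018⌋ + 1 = 20
Check: 20·3.87 = 77.40 > 77.02, while 19·3.87 = 73.53 ≤ 77.02

Final: 20 servers


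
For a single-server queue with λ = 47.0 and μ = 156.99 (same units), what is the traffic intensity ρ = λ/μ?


ρ = λ/μ = 47.0/156.99 = 0.2994

Final: 0.2994


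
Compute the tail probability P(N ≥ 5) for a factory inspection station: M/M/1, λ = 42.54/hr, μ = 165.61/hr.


ρ = 42.54/165.61 = 0.2569
P(N ≥ n) = ρ^n = 0.2569^5 = 0.001118

Final: 0.001118


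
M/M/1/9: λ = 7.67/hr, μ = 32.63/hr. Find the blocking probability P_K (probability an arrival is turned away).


ρ = λ/μ = 7.67/32.63 = 0.2351
P_K = (1−ρ)ρ^K/(1−ρ^(K+1)) = (0.7649·0.000002191)/(1 − 0.0000005150)
= 0.000001676/0.999999 = 0.000001676

Final: 0.000001676


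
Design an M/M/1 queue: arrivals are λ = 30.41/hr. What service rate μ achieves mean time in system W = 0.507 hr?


W = 1/(μ−λ) ⇒ μ − λ = 1/W = 1/0.507 = 1.9724
μ = λ + 1/W = 30.41 + 1.9724 = 32.3824 per hr

Final: 32.3824 /hr


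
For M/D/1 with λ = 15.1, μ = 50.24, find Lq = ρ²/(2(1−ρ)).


ρ = 15.1/50.24 = 0.3006
M/D/1: Lq = ρ²/(2(1−ρ)) = 0.09033/(2·0.6994) = 0.06458

Final: 0.06458


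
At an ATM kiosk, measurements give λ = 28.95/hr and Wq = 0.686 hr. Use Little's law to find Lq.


Lq = λWq = 28.95·0.686 = 19.8597

Final: 19.8597


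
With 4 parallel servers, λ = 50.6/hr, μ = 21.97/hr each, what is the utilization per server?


ρ = λ/(cμ) = 50.6/(4·21.97) = 50.6/87.88 = 0.5758

Final: 0.5758


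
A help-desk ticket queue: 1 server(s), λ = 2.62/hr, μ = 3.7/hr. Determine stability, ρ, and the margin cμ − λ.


Total capacity cμ = 1·3.7 = 3.70/hr
ρ = λ/(cμ) = 2.62/3.70 = 0.7081
Stable ⇔ ρ < 1: YES
Spare capacity = cμ − λ = 3.70 − 2.62 = 1.08/hr

Final: ρ = 0.7081; stable; margin = 1.08/hr


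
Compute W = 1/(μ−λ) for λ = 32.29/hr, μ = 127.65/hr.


W = 1/(μ−λ) = 1/(127.65 − 32.29) = 1/95.36 = 0.01049 hr

Final: 0.01049 hr


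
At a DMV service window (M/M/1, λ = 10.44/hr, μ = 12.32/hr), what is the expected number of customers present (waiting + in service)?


ρ = λ/μ = 10.44/12.32 = 0.8474
L = ρ/(1−ρ) = 0.8474/(1 − 0.8474) = 0.8474/0.1526 = 5.5532

Final: 5.5532


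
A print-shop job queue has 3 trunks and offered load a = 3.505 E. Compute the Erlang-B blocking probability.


B(c,a) = (a^c/c!) / Σ_{k=0}^{c} a^k/k!
a^3/3! = 7.176502
Σ terms (k=0..3): 1.00000 + 3.50500 + 6.14251 + 7.17650 = 17.824015
B = 7.176502/17.824015 = 0.402631

Final: 0.402631


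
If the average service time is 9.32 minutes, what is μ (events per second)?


μ = 1/(service time) in consistent units.
1 second = 0.0166667 min, so μ = 0.0166667/9.32 = 0.001788 per second

Final: 0.001788 /sec


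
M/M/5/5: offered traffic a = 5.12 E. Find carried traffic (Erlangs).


B(5,5.12) = 0.294528 (Erlang-B)
Carried load = a(1 − B) = 5.12·(1 − 0.294528) = 5.12·0.705472 = 3.6120 E

Final: 3.6120 Erlangs


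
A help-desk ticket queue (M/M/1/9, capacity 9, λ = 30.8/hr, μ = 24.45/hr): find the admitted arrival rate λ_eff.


ρ = 1.2597; P_K = (1−ρ)ρ^9/(1−ρ^10) = 0.228918
λ_eff = λ(1 − P_K) = 30.8·(1 − 0.228918) = 30.8·0.771082 = 23.7493 /hr

Final: 23.7493 /hr


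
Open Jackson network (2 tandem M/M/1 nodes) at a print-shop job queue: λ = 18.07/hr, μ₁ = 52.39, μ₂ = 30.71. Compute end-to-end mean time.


Each node sees arrival rate λ = 18.07/hr (tandem ⇒ throughput preserved).
W₁ = 1/(μ₁−λ) = 1/(52.39−18.07) = 0.02914 hr
W₂ = 1/(μ₂−λ) = 1/(30.71−18.07) = 0.07911 hr
W_total = W₁ + W₂ = 0.02914 + 0.07911 = 0.10825 hr

Final: 0.10825 hr


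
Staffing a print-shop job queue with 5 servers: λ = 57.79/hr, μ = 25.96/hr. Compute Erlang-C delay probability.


a = λ/μ = 2.2261; ρ = a/5 = 0.4452
P₀ = 0.106531 (from M/M/c formula)
C(c,a) = [a^c/(c!(1−ρ))]·P₀ = [54.66886/(120·0.5548)]·0.106531
= 0.82118·0.106531 = 0.087481

Final: 0.087481


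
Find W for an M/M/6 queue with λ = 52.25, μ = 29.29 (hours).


a = 1.7839; ρ = 0.2973; P₀ = 0.167861
Lq = P₀·a^c·ρ/(c!(1−ρ)²) = 0.004524
Wq = Lq/λ = 0.004524/52.25 = 0.00008658 hr
W = Wq + 1/μ = 0.00008658 + 0.03414 = 0.03423 hr

Final: 0.03423 hr


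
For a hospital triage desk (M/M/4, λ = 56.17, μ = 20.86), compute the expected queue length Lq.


a = λ/μ = 2.6927; ρ = a/4 = 0.6732
P₀ = 0.057888
Lq = P₀·a^c·ρ / (c!·(1−ρ)²) = 0.057888·52.57272·0.6732/(24·0.10681)
= 0.79919

Final: 0.79919


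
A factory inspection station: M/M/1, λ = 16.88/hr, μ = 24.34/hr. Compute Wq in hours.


ρ = 16.88/24.34 = 0.6935
Wq = ρ/(μ−λ) = 0.6935/(24.34 − 16.88) = 0.6935/7.46 = 0.09296 hr

Final: 0.09296 hr


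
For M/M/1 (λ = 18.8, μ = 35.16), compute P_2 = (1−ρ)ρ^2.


ρ = 18.8/35.16 = 0.5347
P_n = (1−ρ)·ρ^n = (1 − 0.5347)·0.5347^2 = 0.4653·0.285903 = 0.133031

Final: 0.133031


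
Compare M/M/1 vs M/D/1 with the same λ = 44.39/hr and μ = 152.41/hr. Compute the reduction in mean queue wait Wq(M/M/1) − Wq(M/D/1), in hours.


ρ = 44.39/152.41 = 0.2913
Wq(M/M/1) = ρ/(μ−λ) = 0.2913/108.02 = 0.002696 hr
Wq(M/D/1) = ρ/(2(μ−λ)) = 0.001348 hr
Savings = 0.002696 − 0.001348 = 0.001348 hr

Final: 0.001348 hr


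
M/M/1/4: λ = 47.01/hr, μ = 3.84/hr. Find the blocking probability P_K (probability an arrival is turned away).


ρ = λ/μ = 47.01/3.84 = 12.2422
P_K = (1−ρ)ρ^K/(1−ρ^(K+1)) = (-11.2422·22461.363037)/(1 − 274976.217800)
= -252514.854763/-274975.217800 = 0.918319

Final: 0.918319


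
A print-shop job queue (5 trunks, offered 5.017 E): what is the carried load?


B(5,5.017) = 0.286246 (Erlang-B)
Carried load = a(1 − B) = 5.017·(1 − 0.286246) = 5.017·0.713754 = 3.5809 E

Final: 3.5809 Erlangs


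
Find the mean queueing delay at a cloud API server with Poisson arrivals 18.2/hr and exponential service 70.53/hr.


ρ = 18.2/70.53 = 0.2580
Wq = ρ/(μ−λ) = 0.2580/(70.53 − 18.2) = 0.2580/52.33 = 0.004931 hr

Final: 0.004931 hr


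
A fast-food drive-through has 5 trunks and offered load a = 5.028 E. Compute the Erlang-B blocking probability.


B(c,a) = (a^c/c!) / Σ_{k=0}^{c} a^k/k!
a^5/5! = 26.779046
Σ terms (k=0..5): 1.00000 + 5.02800 + 12.64039 + 21.18530 + 26.62992 + 26.77905 = 93.262653
B = 26.779046/93.262653 = 0.287136

Final: 0.287136
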